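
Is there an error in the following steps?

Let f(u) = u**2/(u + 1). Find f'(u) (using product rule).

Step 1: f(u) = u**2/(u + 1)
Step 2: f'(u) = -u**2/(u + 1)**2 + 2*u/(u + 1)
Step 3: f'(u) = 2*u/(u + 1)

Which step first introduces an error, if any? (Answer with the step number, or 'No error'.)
Step 3

Step 3 is incorrect due to a dropped term.
The step shows: 2*u/(u + 1)
The correct value should be: -u**2/(u**2 + 2*u + 1) + 2*u/(u + 1)

Explanation: A term was dropped: the term -u**2/(u**2 + 2*u + 1) was incorrectly omitted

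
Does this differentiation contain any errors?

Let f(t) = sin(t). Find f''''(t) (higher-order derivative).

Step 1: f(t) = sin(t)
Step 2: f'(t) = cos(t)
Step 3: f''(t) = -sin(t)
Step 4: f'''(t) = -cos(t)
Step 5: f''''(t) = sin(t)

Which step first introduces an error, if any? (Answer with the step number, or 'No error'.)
No error

All steps in this derivation are correct.
The final answer f''''(t) = sin(t) is valid.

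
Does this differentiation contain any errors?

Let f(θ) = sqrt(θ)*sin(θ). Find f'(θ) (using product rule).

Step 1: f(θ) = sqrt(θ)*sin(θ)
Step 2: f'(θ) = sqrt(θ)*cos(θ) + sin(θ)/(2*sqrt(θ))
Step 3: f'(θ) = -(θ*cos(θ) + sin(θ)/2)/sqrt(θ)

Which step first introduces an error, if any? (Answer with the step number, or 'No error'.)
Step 3

Step 3 is incorrect due to a sign flip.
The step shows: -(θ*cos(θ) + sin(θ)/2)/sqrt(θ)
The correct value should be: (θ*cos(θ) + sin(θ)/2)/sqrt(θ)

Explanation: The sign of the whole expression was flipped: the term (θ*cos(θ) + sin(θ)/2)/sqrt(θ) was incorrectly written as -(θ*cos(θ) + sin(θ)/2)/sqrt(θ)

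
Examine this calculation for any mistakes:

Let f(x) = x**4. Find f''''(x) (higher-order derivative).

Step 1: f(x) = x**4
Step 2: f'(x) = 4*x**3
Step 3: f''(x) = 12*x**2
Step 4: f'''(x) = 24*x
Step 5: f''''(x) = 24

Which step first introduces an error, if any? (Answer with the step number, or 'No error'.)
No error

All steps in this derivation are correct.
The final answer f''''(x) = 24 is valid.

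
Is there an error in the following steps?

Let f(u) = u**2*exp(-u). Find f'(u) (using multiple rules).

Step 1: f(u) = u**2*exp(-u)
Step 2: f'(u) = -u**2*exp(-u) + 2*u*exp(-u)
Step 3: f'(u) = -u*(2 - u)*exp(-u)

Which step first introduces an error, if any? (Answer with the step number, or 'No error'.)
Step 3

Step 3 is incorrect due to a sign flip.
The step shows: -u*(2 - u)*exp(-u)
The correct value should be: u*(2 - u)*exp(-u)

Explanation: The sign of the whole expression was flipped: the term u*(2 - u)*exp(-u) was incorrectly written as -u*(2 - u)*exp(-u)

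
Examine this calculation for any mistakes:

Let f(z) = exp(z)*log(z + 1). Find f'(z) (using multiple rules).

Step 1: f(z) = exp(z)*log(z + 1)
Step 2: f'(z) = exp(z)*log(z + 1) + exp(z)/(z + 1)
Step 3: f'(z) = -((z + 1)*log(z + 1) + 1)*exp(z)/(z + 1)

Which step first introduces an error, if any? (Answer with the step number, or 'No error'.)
Step 3

Step 3 is incorrect due to a sign flip.
The step shows: -((z + 1)*log(z + 1) + 1)*exp(z)/(z + 1)
The correct value should be: ((z + 1)*log(z + 1) + 1)*exp(z)/(z + 1)

Explanation: The sign of the whole expression was flipped: the term ((z + 1)*log(z + 1) + 1)*exp(z)/(z + 1) was incorrectly written as -((z + 1)*log(z + 1) + 1)*exp(z)/(z + 1)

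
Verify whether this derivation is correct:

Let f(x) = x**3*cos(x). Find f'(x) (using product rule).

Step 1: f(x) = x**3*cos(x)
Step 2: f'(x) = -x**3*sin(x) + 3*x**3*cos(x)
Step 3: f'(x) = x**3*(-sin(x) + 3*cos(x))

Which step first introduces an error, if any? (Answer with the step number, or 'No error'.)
Step 2

Step 2 is incorrect due to a wrong exponent.
The step shows: -x**3*sin(x) + 3*x**3*cos(x)
The correct value should be: -x**3*sin(x) + 3*x**2*cos(x)

Explanation: The exponent 2 on x was incorrectly written as 3: the term 3*x**2*cos(x) was incorrectly written as 3*x**3*cos(x)
The later steps are derived from this incorrect expression, so the error originates in Step 2.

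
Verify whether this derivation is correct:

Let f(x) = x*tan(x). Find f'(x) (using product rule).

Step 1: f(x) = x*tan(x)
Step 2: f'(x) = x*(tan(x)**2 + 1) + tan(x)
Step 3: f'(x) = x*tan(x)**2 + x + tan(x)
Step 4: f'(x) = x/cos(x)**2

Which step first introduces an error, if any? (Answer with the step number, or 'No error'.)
Step 4

Step 4 is incorrect due to a dropped term.
The step shows: x/cos(x)**2
The correct value should be: x/cos(x)**2 + tan(x)

Explanation: A term was dropped: the term tan(x) was incorrectly omitted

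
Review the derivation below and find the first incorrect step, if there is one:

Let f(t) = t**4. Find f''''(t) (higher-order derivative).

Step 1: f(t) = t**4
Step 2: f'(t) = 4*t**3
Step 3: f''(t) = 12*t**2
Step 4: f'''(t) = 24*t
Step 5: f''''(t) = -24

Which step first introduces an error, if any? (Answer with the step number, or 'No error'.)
Step 5

Step 5 is incorrect due to a sign flip.
The step shows: -24
The correct value should be: 24

Explanation: The sign of the whole expression was flipped: the term 24 was incorrectly written as -24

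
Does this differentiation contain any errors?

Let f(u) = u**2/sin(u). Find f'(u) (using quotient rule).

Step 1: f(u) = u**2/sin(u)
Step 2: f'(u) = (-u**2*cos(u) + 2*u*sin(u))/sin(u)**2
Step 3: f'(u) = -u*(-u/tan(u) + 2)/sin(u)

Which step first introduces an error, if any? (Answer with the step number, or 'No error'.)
Step 3

Step 3 is incorrect due to a sign flip.
The step shows: -u*(-u/tan(u) + 2)/sin(u)
The correct value should be: u*(-u/tan(u) + 2)/sin(u)

Explanation: The sign of the whole expression was flipped: the term u*(-u/tan(u) + 2)/sin(u) was incorrectly written as -u*(-u/tan(u) + 2)/sin(u)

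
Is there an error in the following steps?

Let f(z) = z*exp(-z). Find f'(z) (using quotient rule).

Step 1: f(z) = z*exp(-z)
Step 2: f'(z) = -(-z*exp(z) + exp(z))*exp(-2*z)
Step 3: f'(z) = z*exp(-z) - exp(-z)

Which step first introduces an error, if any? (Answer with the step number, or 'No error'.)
Step 2

Step 2 is incorrect due to a sign flip.
The step shows: -(-z*exp(z) + exp(z))*exp(-2*z)
The correct value should be: (-z*exp(z) + exp(z))*exp(-2*z)

Explanation: The sign of the whole expression was flipped: the term (-z*exp(z) + exp(z))*exp(-2*z) was incorrectly written as -(-z*exp(z) + exp(z))*exp(-2*z)
The later steps are derived from this incorrect expression, so the error originates in Step 2.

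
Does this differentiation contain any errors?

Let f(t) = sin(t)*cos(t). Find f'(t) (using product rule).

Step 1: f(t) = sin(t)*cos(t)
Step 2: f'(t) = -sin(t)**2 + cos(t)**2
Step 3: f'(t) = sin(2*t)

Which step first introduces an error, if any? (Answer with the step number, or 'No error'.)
Step 3

Step 3 is incorrect due to a wrong trig function.
The step shows: sin(2*t)
The correct value should be: cos(2*t)

Explanation: cos(2*t) was incorrectly written as sin(2*t): the term cos(2*t) was incorrectly written as sin(2*t)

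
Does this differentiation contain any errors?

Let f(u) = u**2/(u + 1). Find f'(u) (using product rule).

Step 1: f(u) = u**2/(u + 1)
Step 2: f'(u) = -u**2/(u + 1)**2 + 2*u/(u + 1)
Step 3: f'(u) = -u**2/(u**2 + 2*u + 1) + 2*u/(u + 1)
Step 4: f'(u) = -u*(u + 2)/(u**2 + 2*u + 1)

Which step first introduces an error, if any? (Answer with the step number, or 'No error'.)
Step 4

Step 4 is incorrect due to a sign flip.
The step shows: -u*(u + 2)/(u**2 + 2*u + 1)
The correct value should be: u*(u + 2)/(u**2 + 2*u + 1)

Explanation: The sign of the whole expression was flipped: the term u*(u + 2)/(u**2 + 2*u + 1) was incorrectly written as -u*(u + 2)/(u**2 + 2*u + 1)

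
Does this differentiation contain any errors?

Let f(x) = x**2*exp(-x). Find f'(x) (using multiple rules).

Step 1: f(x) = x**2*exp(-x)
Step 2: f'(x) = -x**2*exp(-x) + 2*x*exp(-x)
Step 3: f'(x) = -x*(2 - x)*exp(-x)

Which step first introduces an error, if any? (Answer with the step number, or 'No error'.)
Step 3

Step 3 is incorrect due to a sign flip.
The step shows: -x*(2 - x)*exp(-x)
The correct value should be: x*(2 - x)*exp(-x)

Explanation: The sign of the whole expression was flipped: the term x*(2 - x)*exp(-x) was incorrectly written as -x*(2 - x)*exp(-x)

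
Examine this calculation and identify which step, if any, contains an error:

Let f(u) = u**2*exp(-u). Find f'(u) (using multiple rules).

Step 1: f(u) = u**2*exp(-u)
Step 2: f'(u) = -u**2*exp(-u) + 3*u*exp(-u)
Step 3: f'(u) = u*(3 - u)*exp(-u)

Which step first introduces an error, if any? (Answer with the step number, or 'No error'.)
Step 2

Step 2 is incorrect due to a wrong coefficient.
The step shows: -u**2*exp(-u) + 3*u*exp(-u)
The correct value should be: -u**2*exp(-u) + 2*u*exp(-u)

Explanation: The coefficient 2 was incorrectly written as 3: the term 2*u*exp(-u) was incorrectly written as 3*u*exp(-u)
The later steps are derived from this incorrect expression, so the error originates in Step 2.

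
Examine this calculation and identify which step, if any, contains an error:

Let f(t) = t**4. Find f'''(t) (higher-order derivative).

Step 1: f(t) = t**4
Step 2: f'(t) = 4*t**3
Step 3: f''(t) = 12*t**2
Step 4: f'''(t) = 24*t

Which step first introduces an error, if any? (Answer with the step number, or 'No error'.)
No error

All steps in this derivation are correct.
The final answer f'''(t) = 24*t is valid.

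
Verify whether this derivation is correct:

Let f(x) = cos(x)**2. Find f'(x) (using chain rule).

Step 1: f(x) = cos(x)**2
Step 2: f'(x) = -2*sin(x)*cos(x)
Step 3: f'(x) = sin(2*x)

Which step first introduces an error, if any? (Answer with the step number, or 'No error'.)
Step 3

Step 3 is incorrect due to a sign flip.
The step shows: sin(2*x)
The correct value should be: -sin(2*x)

Explanation: The sign of the whole expression was flipped: the term -sin(2*x) was incorrectly written as sin(2*x)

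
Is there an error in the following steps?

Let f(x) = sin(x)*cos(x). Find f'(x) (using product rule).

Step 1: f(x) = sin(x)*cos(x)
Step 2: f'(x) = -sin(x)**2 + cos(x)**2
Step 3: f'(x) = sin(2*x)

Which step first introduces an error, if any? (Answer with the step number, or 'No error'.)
Step 3

Step 3 is incorrect due to a wrong trig function.
The step shows: sin(2*x)
The correct value should be: cos(2*x)

Explanation: cos(2*x) was incorrectly written as sin(2*x): the term cos(2*x) was incorrectly written as sin(2*x)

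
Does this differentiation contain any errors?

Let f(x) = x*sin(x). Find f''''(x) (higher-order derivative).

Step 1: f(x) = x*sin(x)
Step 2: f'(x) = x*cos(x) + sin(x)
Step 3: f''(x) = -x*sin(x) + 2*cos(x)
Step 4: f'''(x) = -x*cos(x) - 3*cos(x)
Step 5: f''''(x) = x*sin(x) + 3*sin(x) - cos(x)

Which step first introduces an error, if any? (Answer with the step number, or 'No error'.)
Step 4

Step 4 is incorrect due to a wrong trig function.
The step shows: -x*cos(x) - 3*cos(x)
The correct value should be: -x*cos(x) - 3*sin(x)

Explanation: sin(x) was incorrectly written as cos(x): the term -3*sin(x) was incorrectly written as -3*cos(x)
The later steps are derived from this incorrect expression, so the error originates in Step 4.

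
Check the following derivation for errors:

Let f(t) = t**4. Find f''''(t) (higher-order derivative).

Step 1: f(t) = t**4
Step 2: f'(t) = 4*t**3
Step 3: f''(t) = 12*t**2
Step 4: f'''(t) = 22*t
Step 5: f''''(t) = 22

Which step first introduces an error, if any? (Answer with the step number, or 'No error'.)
Step 4

Step 4 is incorrect due to a wrong coefficient.
The step shows: 22*t
The correct value should be: 24*t

Explanation: The coefficient 24 was incorrectly written as 22: the term 24*t was incorrectly written as 22*t
The later steps are derived from this incorrect expression, so the error originates in Step 4.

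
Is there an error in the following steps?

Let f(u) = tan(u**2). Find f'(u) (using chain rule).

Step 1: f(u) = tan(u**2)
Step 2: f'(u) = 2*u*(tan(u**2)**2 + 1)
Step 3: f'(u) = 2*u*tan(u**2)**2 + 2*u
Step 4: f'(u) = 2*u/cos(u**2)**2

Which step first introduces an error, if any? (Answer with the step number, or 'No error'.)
No error

All steps in this derivation are correct.
The final answer f'(u) = 2*u/cos(u**2)**2 is valid.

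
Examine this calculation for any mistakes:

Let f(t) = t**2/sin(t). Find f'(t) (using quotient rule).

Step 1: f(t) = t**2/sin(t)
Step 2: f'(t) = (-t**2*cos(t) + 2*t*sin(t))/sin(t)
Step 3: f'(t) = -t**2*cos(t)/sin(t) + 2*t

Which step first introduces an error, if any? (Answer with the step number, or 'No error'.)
Step 2

Step 2 is incorrect due to a wrong exponent.
The step shows: (-t**2*cos(t) + 2*t*sin(t))/sin(t)
The correct value should be: (-t**2*cos(t) + 2*t*sin(t))/sin(t)**2

Explanation: The exponent -2 on sin(t) was incorrectly written as -1: the term (-t**2*cos(t) + 2*t*sin(t))/sin(t)**2 was incorrectly written as (-t**2*cos(t) + 2*t*sin(t))/sin(t)
The later steps are derived from this incorrect expression, so the error originates in Step 2.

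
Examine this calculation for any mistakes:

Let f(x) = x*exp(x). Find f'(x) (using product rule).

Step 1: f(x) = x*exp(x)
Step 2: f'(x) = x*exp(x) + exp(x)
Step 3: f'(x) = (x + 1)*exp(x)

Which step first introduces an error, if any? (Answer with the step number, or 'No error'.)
No error

All steps in this derivation are correct.
The final answer f'(x) = (x + 1)*exp(x) is valid.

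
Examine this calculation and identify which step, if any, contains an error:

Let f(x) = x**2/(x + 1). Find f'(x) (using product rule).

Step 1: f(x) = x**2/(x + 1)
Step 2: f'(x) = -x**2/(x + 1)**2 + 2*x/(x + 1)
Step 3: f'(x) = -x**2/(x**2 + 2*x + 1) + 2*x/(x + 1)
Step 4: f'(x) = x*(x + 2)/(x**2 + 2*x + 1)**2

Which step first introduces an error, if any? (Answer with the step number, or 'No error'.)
Step 4

Step 4 is incorrect due to a wrong exponent.
The step shows: x*(x + 2)/(x**2 + 2*x + 1)**2
The correct value should be: x*(x + 2)/(x**2 + 2*x + 1)

Explanation: The exponent -1 on x**2 + 2*x + 1 was incorrectly written as -2: the term x*(x + 2)/(x**2 + 2*x + 1) was incorrectly written as x*(x + 2)/(x**2 + 2*x + 1)**2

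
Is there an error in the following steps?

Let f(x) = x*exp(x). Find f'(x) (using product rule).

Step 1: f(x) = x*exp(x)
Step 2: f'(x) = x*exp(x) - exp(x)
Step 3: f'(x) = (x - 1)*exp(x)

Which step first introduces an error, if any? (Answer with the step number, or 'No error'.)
Step 2

Step 2 is incorrect due to a sign flip.
The step shows: x*exp(x) - exp(x)
The correct value should be: x*exp(x) + exp(x)

Explanation: The sign of one term was flipped: the term exp(x) was incorrectly written as -exp(x)
The later steps are derived from this incorrect expression, so the error originates in Step 2.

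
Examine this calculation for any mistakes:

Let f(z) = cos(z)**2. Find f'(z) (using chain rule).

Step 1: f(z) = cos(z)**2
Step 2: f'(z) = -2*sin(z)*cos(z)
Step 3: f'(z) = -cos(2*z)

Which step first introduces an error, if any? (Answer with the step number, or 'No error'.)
Step 3

Step 3 is incorrect due to a wrong trig function.
The step shows: -cos(2*z)
The correct value should be: -sin(2*z)

Explanation: sin(2*z) was incorrectly written as cos(2*z): the term -sin(2*z) was incorrectly written as -cos(2*z)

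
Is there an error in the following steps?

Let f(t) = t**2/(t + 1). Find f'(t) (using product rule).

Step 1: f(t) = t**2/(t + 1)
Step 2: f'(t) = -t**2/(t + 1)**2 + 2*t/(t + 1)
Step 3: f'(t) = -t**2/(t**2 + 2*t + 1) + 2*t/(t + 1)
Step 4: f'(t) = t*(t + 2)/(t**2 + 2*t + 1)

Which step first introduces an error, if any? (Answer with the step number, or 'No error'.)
No error

All steps in this derivation are correct.
The final answer f'(t) = t*(t + 2)/(t**2 + 2*t + 1) is valid.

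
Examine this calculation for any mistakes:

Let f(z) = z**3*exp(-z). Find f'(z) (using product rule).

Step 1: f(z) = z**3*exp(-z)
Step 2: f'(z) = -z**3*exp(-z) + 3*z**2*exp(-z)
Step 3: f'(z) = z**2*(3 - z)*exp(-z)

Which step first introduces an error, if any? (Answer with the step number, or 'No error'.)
No error

All steps in this derivation are correct.
The final answer f'(z) = z**2*(3 - z)*exp(-z) is valid.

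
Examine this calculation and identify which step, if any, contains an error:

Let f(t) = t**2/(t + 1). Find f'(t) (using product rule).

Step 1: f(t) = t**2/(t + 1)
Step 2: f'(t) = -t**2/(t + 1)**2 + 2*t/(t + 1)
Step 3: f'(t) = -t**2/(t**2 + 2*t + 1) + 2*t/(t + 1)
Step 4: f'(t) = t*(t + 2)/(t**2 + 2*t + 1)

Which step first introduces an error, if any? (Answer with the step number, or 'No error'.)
No error

All steps in this derivation are correct.
The final answer f'(t) = t*(t + 2)/(t**2 + 2*t + 1) is valid.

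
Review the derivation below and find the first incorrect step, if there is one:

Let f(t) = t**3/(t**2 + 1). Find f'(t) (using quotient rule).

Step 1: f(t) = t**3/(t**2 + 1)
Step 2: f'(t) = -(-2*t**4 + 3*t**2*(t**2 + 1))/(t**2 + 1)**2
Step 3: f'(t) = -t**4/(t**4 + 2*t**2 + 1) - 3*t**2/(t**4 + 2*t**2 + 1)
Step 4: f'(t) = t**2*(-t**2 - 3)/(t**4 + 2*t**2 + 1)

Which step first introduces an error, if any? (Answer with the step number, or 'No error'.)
Step 2

Step 2 is incorrect due to a sign flip.
The step shows: -(-2*t**4 + 3*t**2*(t**2 + 1))/(t**2 + 1)**2
The correct value should be: (-2*t**4 + 3*t**2*(t**2 + 1))/(t**2 + 1)**2

Explanation: The sign of the whole expression was flipped: the term (-2*t**4 + 3*t**2*(t**2 + 1))/(t**2 + 1)**2 was incorrectly written as -(-2*t**4 + 3*t**2*(t**2 + 1))/(t**2 + 1)**2
The later steps are derived from this incorrect expression, so the error originates in Step 2.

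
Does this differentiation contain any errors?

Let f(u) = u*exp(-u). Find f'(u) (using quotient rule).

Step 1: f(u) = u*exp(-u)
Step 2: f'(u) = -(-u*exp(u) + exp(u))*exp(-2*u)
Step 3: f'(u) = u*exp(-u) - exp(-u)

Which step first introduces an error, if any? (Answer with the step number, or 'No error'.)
Step 2

Step 2 is incorrect due to a sign flip.
The step shows: -(-u*exp(u) + exp(u))*exp(-2*u)
The correct value should be: (-u*exp(u) + exp(u))*exp(-2*u)

Explanation: The sign of the whole expression was flipped: the term (-u*exp(u) + exp(u))*exp(-2*u) was incorrectly written as -(-u*exp(u) + exp(u))*exp(-2*u)
The later steps are derived from this incorrect expression, so the error originates in Step 2.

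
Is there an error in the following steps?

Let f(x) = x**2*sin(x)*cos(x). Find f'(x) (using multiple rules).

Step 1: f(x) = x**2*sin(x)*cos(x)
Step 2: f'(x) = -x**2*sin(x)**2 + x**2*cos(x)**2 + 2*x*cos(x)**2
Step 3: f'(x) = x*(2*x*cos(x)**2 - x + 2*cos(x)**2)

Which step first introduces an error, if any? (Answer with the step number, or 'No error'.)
Step 2

Step 2 is incorrect due to a wrong trig function.
The step shows: -x**2*sin(x)**2 + x**2*cos(x)**2 + 2*x*cos(x)**2
The correct value should be: -x**2*sin(x)**2 + x**2*cos(x)**2 + 2*x*sin(x)*cos(x)

Explanation: sin(x) was incorrectly written as cos(x): the term 2*x*sin(x)*cos(x) was incorrectly written as 2*x*cos(x)**2
The later steps are derived from this incorrect expression, so the error originates in Step 2.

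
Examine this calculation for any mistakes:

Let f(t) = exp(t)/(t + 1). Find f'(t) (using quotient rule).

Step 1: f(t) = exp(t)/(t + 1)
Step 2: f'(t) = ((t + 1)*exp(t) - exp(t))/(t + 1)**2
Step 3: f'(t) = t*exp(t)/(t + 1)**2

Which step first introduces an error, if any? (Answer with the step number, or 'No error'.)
No error

All steps in this derivation are correct.
The final answer f'(t) = t*exp(t)/(t + 1)**2 is valid.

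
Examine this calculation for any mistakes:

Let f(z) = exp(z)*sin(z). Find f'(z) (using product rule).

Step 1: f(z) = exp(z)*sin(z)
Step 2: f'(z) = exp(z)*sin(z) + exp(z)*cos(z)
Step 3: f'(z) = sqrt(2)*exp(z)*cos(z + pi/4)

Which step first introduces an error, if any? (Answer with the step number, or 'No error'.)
Step 3

Step 3 is incorrect due to a wrong trig function.
The step shows: sqrt(2)*exp(z)*cos(z + pi/4)
The correct value should be: sqrt(2)*exp(z)*sin(z + pi/4)

Explanation: sin(z + pi/4) was incorrectly written as cos(z + pi/4): the term sqrt(2)*exp(z)*sin(z + pi/4) was incorrectly written as sqrt(2)*exp(z)*cos(z + pi/4)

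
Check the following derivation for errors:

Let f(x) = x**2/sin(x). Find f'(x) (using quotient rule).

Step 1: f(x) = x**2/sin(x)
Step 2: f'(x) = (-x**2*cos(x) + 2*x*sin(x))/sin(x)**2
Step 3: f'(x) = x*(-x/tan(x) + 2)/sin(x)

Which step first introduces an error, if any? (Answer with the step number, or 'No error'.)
No error

All steps in this derivation are correct.
The final answer f'(x) = x*(-x/tan(x) + 2)/sin(x) is valid.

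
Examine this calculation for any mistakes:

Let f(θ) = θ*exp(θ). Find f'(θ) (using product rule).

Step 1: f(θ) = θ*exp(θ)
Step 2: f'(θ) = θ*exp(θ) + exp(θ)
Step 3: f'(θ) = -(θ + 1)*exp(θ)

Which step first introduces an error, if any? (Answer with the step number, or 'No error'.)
Step 3

Step 3 is incorrect due to a sign flip.
The step shows: -(θ + 1)*exp(θ)
The correct value should be: (θ + 1)*exp(θ)

Explanation: The sign of the whole expression was flipped: the term (θ + 1)*exp(θ) was incorrectly written as -(θ + 1)*exp(θ)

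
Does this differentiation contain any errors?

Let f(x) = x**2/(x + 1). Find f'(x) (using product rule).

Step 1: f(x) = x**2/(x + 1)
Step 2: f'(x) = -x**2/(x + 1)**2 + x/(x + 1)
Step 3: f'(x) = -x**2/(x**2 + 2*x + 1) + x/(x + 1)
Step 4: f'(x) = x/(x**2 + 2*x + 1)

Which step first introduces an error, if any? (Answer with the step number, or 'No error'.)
Step 2

Step 2 is incorrect due to a wrong coefficient.
The step shows: -x**2/(x + 1)**2 + x/(x + 1)
The correct value should be: -x**2/(x + 1)**2 + 2*x/(x + 1)

Explanation: The coefficient 2 was incorrectly written as 1: the term 2*x/(x + 1) was incorrectly written as x/(x + 1)
The later steps are derived from this incorrect expression, so the error originates in Step 2.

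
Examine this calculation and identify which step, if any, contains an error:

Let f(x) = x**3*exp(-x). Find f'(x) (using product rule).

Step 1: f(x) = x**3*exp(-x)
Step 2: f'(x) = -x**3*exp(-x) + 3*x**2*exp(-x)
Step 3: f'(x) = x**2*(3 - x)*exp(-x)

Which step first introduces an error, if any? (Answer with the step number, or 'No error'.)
No error

All steps in this derivation are correct.
The final answer f'(x) = x**2*(3 - x)*exp(-x) is valid.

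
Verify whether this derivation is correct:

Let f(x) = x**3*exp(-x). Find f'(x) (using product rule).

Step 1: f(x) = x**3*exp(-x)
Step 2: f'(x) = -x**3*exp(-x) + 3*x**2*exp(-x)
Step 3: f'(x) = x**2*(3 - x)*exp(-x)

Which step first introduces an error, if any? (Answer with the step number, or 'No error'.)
No error

All steps in this derivation are correct.
The final answer f'(x) = x**2*(3 - x)*exp(-x) is valid.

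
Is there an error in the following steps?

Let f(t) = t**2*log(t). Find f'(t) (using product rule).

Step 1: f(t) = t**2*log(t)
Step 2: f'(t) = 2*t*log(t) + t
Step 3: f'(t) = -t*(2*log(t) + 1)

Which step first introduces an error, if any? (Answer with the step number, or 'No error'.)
Step 3

Step 3 is incorrect due to a sign flip.
The step shows: -t*(2*log(t) + 1)
The correct value should be: t*(2*log(t) + 1)

Explanation: The sign of the whole expression was flipped: the term t*(2*log(t) + 1) was incorrectly written as -t*(2*log(t) + 1)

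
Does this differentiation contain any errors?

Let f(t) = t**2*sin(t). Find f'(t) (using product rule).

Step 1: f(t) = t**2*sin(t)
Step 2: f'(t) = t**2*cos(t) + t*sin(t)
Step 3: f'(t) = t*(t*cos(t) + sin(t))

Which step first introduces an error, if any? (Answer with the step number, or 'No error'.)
Step 2

Step 2 is incorrect due to a wrong coefficient.
The step shows: t**2*cos(t) + t*sin(t)
The correct value should be: t**2*cos(t) + 2*t*sin(t)

Explanation: The coefficient 2 was incorrectly written as 1: the term 2*t*sin(t) was incorrectly written as t*sin(t)
The later steps are derived from this incorrect expression, so the error originates in Step 2.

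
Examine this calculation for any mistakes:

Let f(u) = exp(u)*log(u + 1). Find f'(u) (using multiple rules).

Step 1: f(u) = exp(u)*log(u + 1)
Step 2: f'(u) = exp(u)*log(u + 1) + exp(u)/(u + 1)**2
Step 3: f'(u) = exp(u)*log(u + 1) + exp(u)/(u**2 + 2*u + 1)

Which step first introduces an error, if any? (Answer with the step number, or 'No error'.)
Step 2

Step 2 is incorrect due to a wrong exponent.
The step shows: exp(u)*log(u + 1) + exp(u)/(u + 1)**2
The correct value should be: exp(u)*log(u + 1) + exp(u)/(u + 1)

Explanation: The exponent -1 on u + 1 was incorrectly written as -2: the term exp(u)/(u + 1) was incorrectly written as exp(u)/(u + 1)**2
The later steps are derived from this incorrect expression, so the error originates in Step 2.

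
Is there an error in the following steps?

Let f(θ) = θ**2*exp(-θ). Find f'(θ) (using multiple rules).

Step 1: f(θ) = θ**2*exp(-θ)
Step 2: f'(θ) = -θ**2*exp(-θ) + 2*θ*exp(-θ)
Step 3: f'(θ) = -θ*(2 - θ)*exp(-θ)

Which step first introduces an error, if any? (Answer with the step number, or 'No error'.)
Step 3

Step 3 is incorrect due to a sign flip.
The step shows: -θ*(2 - θ)*exp(-θ)
The correct value should be: θ*(2 - θ)*exp(-θ)

Explanation: The sign of the whole expression was flipped: the term θ*(2 - θ)*exp(-θ) was incorrectly written as -θ*(2 - θ)*exp(-θ)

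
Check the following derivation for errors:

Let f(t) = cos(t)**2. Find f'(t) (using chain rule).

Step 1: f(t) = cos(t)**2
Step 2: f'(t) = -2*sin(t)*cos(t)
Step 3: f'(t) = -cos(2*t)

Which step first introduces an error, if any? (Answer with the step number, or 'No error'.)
Step 3

Step 3 is incorrect due to a wrong trig function.
The step shows: -cos(2*t)
The correct value should be: -sin(2*t)

Explanation: sin(2*t) was incorrectly written as cos(2*t): the term -sin(2*t) was incorrectly written as -cos(2*t)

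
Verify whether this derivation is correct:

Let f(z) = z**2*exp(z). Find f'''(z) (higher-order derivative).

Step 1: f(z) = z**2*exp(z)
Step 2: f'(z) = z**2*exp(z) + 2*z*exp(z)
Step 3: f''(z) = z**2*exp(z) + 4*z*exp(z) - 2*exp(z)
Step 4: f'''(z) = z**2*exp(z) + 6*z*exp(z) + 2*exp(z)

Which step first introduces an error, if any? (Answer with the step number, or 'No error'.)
Step 3

Step 3 is incorrect due to a sign flip.
The step shows: z**2*exp(z) + 4*z*exp(z) - 2*exp(z)
The correct value should be: z**2*exp(z) + 4*z*exp(z) + 2*exp(z)

Explanation: The sign of one term was flipped: the term 2*exp(z) was incorrectly written as -2*exp(z)
The later steps are derived from this incorrect expression, so the error originates in Step 3.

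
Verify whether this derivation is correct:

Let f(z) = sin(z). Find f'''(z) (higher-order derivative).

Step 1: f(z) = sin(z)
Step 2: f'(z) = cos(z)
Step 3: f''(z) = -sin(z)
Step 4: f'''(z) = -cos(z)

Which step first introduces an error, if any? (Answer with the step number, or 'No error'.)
No error

All steps in this derivation are correct.
The final answer f'''(z) = -cos(z) is valid.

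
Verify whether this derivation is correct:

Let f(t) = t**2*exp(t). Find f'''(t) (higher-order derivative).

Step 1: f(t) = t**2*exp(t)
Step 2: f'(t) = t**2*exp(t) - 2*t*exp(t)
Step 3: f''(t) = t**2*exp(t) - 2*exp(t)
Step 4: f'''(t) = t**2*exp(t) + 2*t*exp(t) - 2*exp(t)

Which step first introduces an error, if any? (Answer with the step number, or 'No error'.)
Step 2

Step 2 is incorrect due to a sign flip.
The step shows: t**2*exp(t) - 2*t*exp(t)
The correct value should be: t**2*exp(t) + 2*t*exp(t)

Explanation: The sign of one term was flipped: the term 2*t*exp(t) was incorrectly written as -2*t*exp(t)
The later steps are derived from this incorrect expression, so the error originates in Step 2.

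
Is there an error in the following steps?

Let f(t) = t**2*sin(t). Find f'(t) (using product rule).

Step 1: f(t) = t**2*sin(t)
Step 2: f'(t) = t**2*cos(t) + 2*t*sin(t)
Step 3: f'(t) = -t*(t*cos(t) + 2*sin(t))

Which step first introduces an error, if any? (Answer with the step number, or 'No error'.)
Step 3

Step 3 is incorrect due to a sign flip.
The step shows: -t*(t*cos(t) + 2*sin(t))
The correct value should be: t*(t*cos(t) + 2*sin(t))

Explanation: The sign of the whole expression was flipped: the term t*(t*cos(t) + 2*sin(t)) was incorrectly written as -t*(t*cos(t) + 2*sin(t))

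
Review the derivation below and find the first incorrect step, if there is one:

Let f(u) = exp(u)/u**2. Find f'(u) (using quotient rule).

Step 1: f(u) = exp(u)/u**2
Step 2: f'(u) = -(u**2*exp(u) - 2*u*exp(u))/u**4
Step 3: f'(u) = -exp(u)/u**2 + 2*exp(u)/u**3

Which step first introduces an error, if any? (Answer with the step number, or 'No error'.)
Step 2

Step 2 is incorrect due to a sign flip.
The step shows: -(u**2*exp(u) - 2*u*exp(u))/u**4
The correct value should be: (u**2*exp(u) - 2*u*exp(u))/u**4

Explanation: The sign of the whole expression was flipped: the term (u**2*exp(u) - 2*u*exp(u))/u**4 was incorrectly written as -(u**2*exp(u) - 2*u*exp(u))/u**4
The later steps are derived from this incorrect expression, so the error originates in Step 2.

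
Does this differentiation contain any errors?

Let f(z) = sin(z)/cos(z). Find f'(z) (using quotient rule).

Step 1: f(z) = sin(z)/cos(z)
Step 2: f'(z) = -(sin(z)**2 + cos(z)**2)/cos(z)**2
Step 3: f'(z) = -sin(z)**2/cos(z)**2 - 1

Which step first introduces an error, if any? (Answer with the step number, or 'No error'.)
Step 2

Step 2 is incorrect due to a sign flip.
The step shows: -(sin(z)**2 + cos(z)**2)/cos(z)**2
The correct value should be: (sin(z)**2 + cos(z)**2)/cos(z)**2

Explanation: The sign of the whole expression was flipped: the term (sin(z)**2 + cos(z)**2)/cos(z)**2 was incorrectly written as -(sin(z)**2 + cos(z)**2)/cos(z)**2
The later steps are derived from this incorrect expression, so the error originates in Step 2.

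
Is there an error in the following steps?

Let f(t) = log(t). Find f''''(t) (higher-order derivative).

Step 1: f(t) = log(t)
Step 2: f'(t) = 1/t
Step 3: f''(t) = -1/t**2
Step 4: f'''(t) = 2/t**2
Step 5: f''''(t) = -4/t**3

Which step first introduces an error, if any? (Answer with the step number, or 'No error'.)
Step 4

Step 4 is incorrect due to a wrong exponent.
The step shows: 2/t**2
The correct value should be: 2/t**3

Explanation: The exponent -3 on t was incorrectly written as -2: the term 2/t**3 was incorrectly written as 2/t**2
The later steps are derived from this incorrect expression, so the error originates in Step 4.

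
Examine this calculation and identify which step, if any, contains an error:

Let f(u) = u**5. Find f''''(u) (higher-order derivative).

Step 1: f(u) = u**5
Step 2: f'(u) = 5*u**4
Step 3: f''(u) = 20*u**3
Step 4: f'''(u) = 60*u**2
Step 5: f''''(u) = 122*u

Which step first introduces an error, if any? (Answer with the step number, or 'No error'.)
Step 5

Step 5 is incorrect due to a wrong coefficient.
The step shows: 122*u
The correct value should be: 120*u

Explanation: The coefficient 120 was incorrectly written as 122: the term 120*u was incorrectly written as 122*u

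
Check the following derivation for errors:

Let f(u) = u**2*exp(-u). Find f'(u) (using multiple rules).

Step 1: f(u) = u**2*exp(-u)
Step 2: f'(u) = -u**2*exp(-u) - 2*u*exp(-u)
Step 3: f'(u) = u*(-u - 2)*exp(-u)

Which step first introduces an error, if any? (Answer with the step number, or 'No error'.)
Step 2

Step 2 is incorrect due to a sign flip.
The step shows: -u**2*exp(-u) - 2*u*exp(-u)
The correct value should be: -u**2*exp(-u) + 2*u*exp(-u)

Explanation: The sign of one term was flipped: the term 2*u*exp(-u) was incorrectly written as -2*u*exp(-u)
The later steps are derived from this incorrect expression, so the error originates in Step 2.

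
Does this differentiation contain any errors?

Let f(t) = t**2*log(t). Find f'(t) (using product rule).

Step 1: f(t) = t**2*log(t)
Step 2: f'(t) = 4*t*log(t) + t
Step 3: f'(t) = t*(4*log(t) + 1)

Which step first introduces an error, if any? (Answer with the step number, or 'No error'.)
Step 2

Step 2 is incorrect due to a wrong coefficient.
The step shows: 4*t*log(t) + t
The correct value should be: 2*t*log(t) + t

Explanation: The coefficient 2 was incorrectly written as 4: the term 2*t*log(t) was incorrectly written as 4*t*log(t)
The later steps are derived from this incorrect expression, so the error originates in Step 2.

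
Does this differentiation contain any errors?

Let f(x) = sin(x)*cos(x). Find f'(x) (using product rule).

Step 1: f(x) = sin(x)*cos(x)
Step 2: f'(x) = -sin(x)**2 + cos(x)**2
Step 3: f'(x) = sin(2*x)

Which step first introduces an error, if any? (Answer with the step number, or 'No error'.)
Step 3

Step 3 is incorrect due to a wrong trig function.
The step shows: sin(2*x)
The correct value should be: cos(2*x)

Explanation: cos(2*x) was incorrectly written as sin(2*x): the term cos(2*x) was incorrectly written as sin(2*x)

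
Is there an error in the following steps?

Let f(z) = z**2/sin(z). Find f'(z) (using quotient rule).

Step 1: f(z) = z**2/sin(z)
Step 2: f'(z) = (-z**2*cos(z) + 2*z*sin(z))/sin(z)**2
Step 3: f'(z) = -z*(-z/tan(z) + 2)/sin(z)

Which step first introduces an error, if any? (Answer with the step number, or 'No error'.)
Step 3

Step 3 is incorrect due to a sign flip.
The step shows: -z*(-z/tan(z) + 2)/sin(z)
The correct value should be: z*(-z/tan(z) + 2)/sin(z)

Explanation: The sign of the whole expression was flipped: the term z*(-z/tan(z) + 2)/sin(z) was incorrectly written as -z*(-z/tan(z) + 2)/sin(z)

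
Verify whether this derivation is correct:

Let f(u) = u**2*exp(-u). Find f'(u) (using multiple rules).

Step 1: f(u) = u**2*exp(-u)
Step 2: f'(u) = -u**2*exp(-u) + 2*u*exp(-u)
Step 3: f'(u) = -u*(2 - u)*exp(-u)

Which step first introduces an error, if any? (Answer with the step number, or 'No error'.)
Step 3

Step 3 is incorrect due to a sign flip.
The step shows: -u*(2 - u)*exp(-u)
The correct value should be: u*(2 - u)*exp(-u)

Explanation: The sign of the whole expression was flipped: the term u*(2 - u)*exp(-u) was incorrectly written as -u*(2 - u)*exp(-u)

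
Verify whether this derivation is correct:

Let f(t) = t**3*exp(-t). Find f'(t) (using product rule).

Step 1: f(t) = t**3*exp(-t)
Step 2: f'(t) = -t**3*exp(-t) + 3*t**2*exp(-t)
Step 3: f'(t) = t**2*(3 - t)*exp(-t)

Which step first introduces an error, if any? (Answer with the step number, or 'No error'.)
No error

All steps in this derivation are correct.
The final answer f'(t) = t**2*(3 - t)*exp(-t) is valid.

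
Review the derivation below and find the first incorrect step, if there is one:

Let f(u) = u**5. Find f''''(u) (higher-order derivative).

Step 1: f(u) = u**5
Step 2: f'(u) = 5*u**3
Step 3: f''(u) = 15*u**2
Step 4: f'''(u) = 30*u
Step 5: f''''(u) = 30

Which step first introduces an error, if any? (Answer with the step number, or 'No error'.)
Step 2

Step 2 is incorrect due to a wrong exponent.
The step shows: 5*u**3
The correct value should be: 5*u**4

Explanation: The exponent 4 on u was incorrectly written as 3: the term 5*u**4 was incorrectly written as 5*u**3
The later steps are derived from this incorrect expression, so the error originates in Step 2.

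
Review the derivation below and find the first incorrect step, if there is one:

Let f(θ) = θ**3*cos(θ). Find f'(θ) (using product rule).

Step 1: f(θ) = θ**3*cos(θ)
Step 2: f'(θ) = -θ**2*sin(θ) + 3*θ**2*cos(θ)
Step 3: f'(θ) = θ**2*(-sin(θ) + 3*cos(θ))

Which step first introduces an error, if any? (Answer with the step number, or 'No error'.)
Step 2

Step 2 is incorrect due to a wrong exponent.
The step shows: -θ**2*sin(θ) + 3*θ**2*cos(θ)
The correct value should be: -θ**3*sin(θ) + 3*θ**2*cos(θ)

Explanation: The exponent 3 on θ was incorrectly written as 2: the term -θ**3*sin(θ) was incorrectly written as -θ**2*sin(θ)
The later steps are derived from this incorrect expression, so the error originates in Step 2.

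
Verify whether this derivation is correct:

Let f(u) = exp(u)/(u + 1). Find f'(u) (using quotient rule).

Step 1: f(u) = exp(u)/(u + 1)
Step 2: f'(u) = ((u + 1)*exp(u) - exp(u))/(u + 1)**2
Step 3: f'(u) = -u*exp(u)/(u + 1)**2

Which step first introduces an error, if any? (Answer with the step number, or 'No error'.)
Step 3

Step 3 is incorrect due to a sign flip.
The step shows: -u*exp(u)/(u + 1)**2
The correct value should be: u*exp(u)/(u + 1)**2

Explanation: The sign of the whole expression was flipped: the term u*exp(u)/(u + 1)**2 was incorrectly written as -u*exp(u)/(u + 1)**2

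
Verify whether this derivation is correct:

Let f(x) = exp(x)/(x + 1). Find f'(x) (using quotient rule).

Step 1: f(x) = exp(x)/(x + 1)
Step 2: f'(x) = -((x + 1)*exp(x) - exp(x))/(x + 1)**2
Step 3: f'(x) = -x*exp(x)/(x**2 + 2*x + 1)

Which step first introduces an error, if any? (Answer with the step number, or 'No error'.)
Step 2

Step 2 is incorrect due to a sign flip.
The step shows: -((x + 1)*exp(x) - exp(x))/(x + 1)**2
The correct value should be: ((x + 1)*exp(x) - exp(x))/(x + 1)**2

Explanation: The sign of the whole expression was flipped: the term ((x + 1)*exp(x) - exp(x))/(x + 1)**2 was incorrectly written as -((x + 1)*exp(x) - exp(x))/(x + 1)**2
The later steps are derived from this incorrect expression, so the error originates in Step 2.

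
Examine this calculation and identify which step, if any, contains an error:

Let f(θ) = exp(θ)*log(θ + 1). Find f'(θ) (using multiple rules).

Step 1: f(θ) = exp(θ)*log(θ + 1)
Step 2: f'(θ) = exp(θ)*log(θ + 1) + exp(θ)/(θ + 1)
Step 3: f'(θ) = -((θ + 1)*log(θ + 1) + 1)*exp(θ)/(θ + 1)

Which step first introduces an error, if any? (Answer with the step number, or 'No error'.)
Step 3

Step 3 is incorrect due to a sign flip.
The step shows: -((θ + 1)*log(θ + 1) + 1)*exp(θ)/(θ + 1)
The correct value should be: ((θ + 1)*log(θ + 1) + 1)*exp(θ)/(θ + 1)

Explanation: The sign of the whole expression was flipped: the term ((θ + 1)*log(θ + 1) + 1)*exp(θ)/(θ + 1) was incorrectly written as -((θ + 1)*log(θ + 1) + 1)*exp(θ)/(θ + 1)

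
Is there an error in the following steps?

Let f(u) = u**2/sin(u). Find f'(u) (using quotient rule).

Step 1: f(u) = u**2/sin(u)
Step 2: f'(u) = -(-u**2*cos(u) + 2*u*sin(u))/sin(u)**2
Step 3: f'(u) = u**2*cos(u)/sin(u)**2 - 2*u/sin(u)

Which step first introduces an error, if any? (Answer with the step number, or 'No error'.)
Step 2

Step 2 is incorrect due to a sign flip.
The step shows: -(-u**2*cos(u) + 2*u*sin(u))/sin(u)**2
The correct value should be: (-u**2*cos(u) + 2*u*sin(u))/sin(u)**2

Explanation: The sign of the whole expression was flipped: the term (-u**2*cos(u) + 2*u*sin(u))/sin(u)**2 was incorrectly written as -(-u**2*cos(u) + 2*u*sin(u))/sin(u)**2
The later steps are derived from this incorrect expression, so the error originates in Step 2.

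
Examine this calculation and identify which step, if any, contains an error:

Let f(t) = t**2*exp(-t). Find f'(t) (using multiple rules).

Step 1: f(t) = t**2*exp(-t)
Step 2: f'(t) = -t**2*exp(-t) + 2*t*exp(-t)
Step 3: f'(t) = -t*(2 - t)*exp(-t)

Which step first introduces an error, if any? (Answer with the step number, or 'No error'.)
Step 3

Step 3 is incorrect due to a sign flip.
The step shows: -t*(2 - t)*exp(-t)
The correct value should be: t*(2 - t)*exp(-t)

Explanation: The sign of the whole expression was flipped: the term t*(2 - t)*exp(-t) was incorrectly written as -t*(2 - t)*exp(-t)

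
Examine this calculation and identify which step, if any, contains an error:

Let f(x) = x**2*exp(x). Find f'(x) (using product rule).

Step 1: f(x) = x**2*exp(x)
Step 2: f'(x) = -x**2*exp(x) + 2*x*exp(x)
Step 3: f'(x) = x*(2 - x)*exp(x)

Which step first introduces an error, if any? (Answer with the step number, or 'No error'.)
Step 2

Step 2 is incorrect due to a sign flip.
The step shows: -x**2*exp(x) + 2*x*exp(x)
The correct value should be: x**2*exp(x) + 2*x*exp(x)

Explanation: The sign of one term was flipped: the term x**2*exp(x) was incorrectly written as -x**2*exp(x)
The later steps are derived from this incorrect expression, so the error originates in Step 2.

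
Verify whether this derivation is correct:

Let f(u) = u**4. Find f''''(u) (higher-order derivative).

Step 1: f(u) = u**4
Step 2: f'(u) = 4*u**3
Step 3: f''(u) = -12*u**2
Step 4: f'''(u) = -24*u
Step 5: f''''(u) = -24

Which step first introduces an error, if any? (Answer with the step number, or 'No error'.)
Step 3

Step 3 is incorrect due to a sign flip.
The step shows: -12*u**2
The correct value should be: 12*u**2

Explanation: The sign of the whole expression was flipped: the term 12*u**2 was incorrectly written as -12*u**2
The later steps are derived from this incorrect expression, so the error originates in Step 3.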